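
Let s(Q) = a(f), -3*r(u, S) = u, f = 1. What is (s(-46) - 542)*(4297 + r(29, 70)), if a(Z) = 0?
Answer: -6971204/3 ≈ -2.3237e+6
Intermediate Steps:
r(u, S) = -u/3
s(Q) = 0
(s(-46) - 542)*(4297 + r(29, 70)) = (0 - 542)*(4297 - ⅓*29) = -542*(4297 - 29/3) = -542*12862/3 = -6971204/3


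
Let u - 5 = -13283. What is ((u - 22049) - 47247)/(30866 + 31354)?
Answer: -41287/31110 ≈ -1.3271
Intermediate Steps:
u = -13278 (u = 5 - 13283 = -13278)
((u - 22049) - 47247)/(30866 + 31354) = ((-13278 - 22049) - 47247)/(30866 + 31354) = (-35327 - 47247)/62220 = -82574*1/62220 = -41287/31110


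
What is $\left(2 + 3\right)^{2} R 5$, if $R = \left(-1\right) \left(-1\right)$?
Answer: $125$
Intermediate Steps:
$R = 1$
$\left(2 + 3\right)^{2} R 5 = \left(2 + 3\right)^{2} \cdot 1 \cdot 5 = 5^{2} \cdot 1 \cdot 5 = 25 \cdot 1 \cdot 5 = 25 \cdot 5 = 125$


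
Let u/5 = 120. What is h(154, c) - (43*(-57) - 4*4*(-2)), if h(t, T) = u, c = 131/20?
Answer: 3019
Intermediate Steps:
c = 131/20 (c = 131*(1/20) = 131/20 ≈ 6.5500)
u = 600 (u = 5*120 = 600)
h(t, T) = 600
h(154, c) - (43*(-57) - 4*4*(-2)) = 600 - (43*(-57) - 4*4*(-2)) = 600 - (-2451 - 16*(-2)) = 600 - (-2451 + 32) = 600 - 1*(-2419) = 600 + 2419 = 3019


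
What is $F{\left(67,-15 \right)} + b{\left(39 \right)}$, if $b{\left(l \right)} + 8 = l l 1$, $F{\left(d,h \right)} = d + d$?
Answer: $1647$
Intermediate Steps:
$F{\left(d,h \right)} = 2 d$
$b{\left(l \right)} = -8 + l^{2}$ ($b{\left(l \right)} = -8 + l l 1 = -8 + l^{2} \cdot 1 = -8 + l^{2}$)
$F{\left(67,-15 \right)} + b{\left(39 \right)} = 2 \cdot 67 - \left(8 - 39^{2}\right) = 134 + \left(-8 + 1521\right) = 134 + 1513 = 1647$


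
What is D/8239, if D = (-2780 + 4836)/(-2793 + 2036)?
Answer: -2056/6236923 ≈ -0.00032965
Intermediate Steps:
D = -2056/757 (D = 2056/(-757) = 2056*(-1/757) = -2056/757 ≈ -2.7160)
D/8239 = -2056/757/8239 = -2056/757*1/8239 = -2056/6236923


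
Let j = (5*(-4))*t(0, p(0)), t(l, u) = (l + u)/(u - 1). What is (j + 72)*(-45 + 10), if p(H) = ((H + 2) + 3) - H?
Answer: -1645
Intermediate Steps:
p(H) = 5 (p(H) = ((2 + H) + 3) - H = (5 + H) - H = 5)
t(l, u) = (l + u)/(-1 + u)
j = -25 (j = (5*(-4))*((0 + 5)/(-1 + 5)) = -20*5/4 = -25)
(j + 72)*(-45 + 10) = (-25 + 72)*(-45 + 10) = 47*(-35) = -1645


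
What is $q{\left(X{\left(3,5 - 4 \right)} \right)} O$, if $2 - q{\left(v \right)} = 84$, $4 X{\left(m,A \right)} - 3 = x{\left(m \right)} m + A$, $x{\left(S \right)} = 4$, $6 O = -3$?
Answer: $41$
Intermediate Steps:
$O = - \frac{1}{2}$ ($O = \frac{1}{6} \left(-3\right) = - \frac{1}{2} \approx -0.5$)
$X{\left(m,A \right)} = \frac{3}{4} + m + \frac{A}{4}$ ($X{\left(m,A \right)} = \frac{3}{4} + \frac{4 m + A}{4} = \frac{3}{4} + \frac{A + 4 m}{4} = \frac{3}{4} + \left(m + \frac{A}{4}\right) = \frac{3}{4} + m + \frac{A}{4}$)
$q{\left(v \right)} = -82$ ($q{\left(v \right)} = 2 - 84 = -82$)
$q{\left(X{\left(3,5 - 4 \right)} \right)} O = \left(-82\right) \left(- \frac{1}{2}\right) = 41$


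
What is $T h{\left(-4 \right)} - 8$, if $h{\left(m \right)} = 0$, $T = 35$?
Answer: $-8$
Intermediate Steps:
$T h{\left(-4 \right)} - 8 = 35 \cdot 0 - 8 = 0 - 8 = -8$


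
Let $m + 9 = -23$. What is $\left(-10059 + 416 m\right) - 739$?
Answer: $-24110$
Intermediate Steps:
$m = -32$ ($m = -9 - 23 = -32$)
$\left(-10059 + 416 m\right) - 739 = \left(-10059 + 416 \left(-32\right)\right) - 739 = \left(-10059 - 13312\right) - 739 = -23371 - 739 = -24110$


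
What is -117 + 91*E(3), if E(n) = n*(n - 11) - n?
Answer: -2574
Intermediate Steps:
E(n) = -n + n*(-11 + n) (E(n) = n*(-11 + n) - n = -n + n*(-11 + n))
-117 + 91*E(3) = -117 + 91*(3*(-12 + 3)) = -117 + 91*(3*(-9)) = -117 + 91*(-27) = -117 - 2457 = -2574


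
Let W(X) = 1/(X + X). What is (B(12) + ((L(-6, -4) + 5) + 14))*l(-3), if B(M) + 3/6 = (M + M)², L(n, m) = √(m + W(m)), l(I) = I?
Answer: -3567/2 - 3*I*√66/4 ≈ -1783.5 - 6.093*I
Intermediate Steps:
W(X) = 1/(2*X)
L(n, m) = √(m + 1/(2*m))
B(M) = -½ + 4*M² (B(M) = -½ + (M + M)² = -½ + (2*M)² = -½ + 4*M²)
(B(12) + ((L(-6, -4) + 5) + 14))*l(-3) = ((-½ + 4*12²) + ((√(2/(-4) + 4*(-4))/2 + 5) + 14))*(-3) = ((-½ + 4*144) + ((√(2*(-¼) - 16)/2 + 5) + 14))*(-3) = ((-½ + 576) + ((√(-½ - 16)/2 + 5) + 14))*(-3) = (1151/2 + ((√(-33/2)/2 + 5) + 14))*(-3) = (1151/2 + (((I*√66/2)/2 + 5) + 14))*(-3) = (1151/2 + ((I*√66/4 + 5) + 14))*(-3) = (1151/2 + ((5 + I*√66/4) + 14))*(-3) = (1151/2 + (19 + I*√66/4))*(-3) = (1189/2 + I*√66/4)*(-3) = -3567/2 - 3*I*√66/4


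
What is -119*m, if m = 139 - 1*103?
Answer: -4284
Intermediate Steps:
m = 36 (m = 139 - 103 = 36)
-119*m = -119*36 = -4284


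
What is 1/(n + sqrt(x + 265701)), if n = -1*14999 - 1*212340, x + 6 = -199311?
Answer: -227339/51682954537 - 12*sqrt(461)/51682954537 ≈ -4.4037e-6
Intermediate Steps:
x = -199317 (x = -6 - 199311 = -199317)
n = -227339 (n = -14999 - 212340 = -227339)
1/(n + sqrt(x + 265701)) = 1/(-227339 + sqrt(-199317 + 265701)) = 1/(-227339 + sqrt(66384)) = 1/(-227339 + 12*sqrt(461))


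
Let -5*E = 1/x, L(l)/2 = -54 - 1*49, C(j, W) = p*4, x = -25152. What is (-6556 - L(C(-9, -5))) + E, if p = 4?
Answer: -798575999/125760 ≈ -6350.0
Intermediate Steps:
C(j, W) = 16 (C(j, W) = 4*4 = 16)
L(l) = -206 (L(l) = 2*(-54 - 1*49) = 2*(-54 - 49) = 2*(-103) = -206)
E = 1/125760 (E = -⅕/(-25152) = -⅕*(-1/25152) = 1/125760 ≈ 7.9516e-6)
(-6556 - L(C(-9, -5))) + E = (-6556 - 1*(-206)) + 1/125760 = (-6556 + 206) + 1/125760 = -6350 + 1/125760 = -798575999/125760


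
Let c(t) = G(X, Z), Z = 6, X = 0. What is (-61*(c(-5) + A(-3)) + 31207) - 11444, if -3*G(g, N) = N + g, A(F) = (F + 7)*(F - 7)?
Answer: 22325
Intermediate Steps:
A(F) = (-7 + F)*(7 + F) (A(F) = (7 + F)*(-7 + F) = (-7 + F)*(7 + F))
G(g, N) = -N/3 - g/3 (G(g, N) = -(N + g)/3 = -N/3 - g/3)
c(t) = -2 (c(t) = -⅓*6 - ⅓*0 = -2 + 0 = -2)
(-61*(c(-5) + A(-3)) + 31207) - 11444 = (-61*(-2 + (-49 + (-3)²)) + 31207) - 11444 = (-61*(-2 + (-49 + 9)) + 31207) - 11444 = (-61*(-2 - 40) + 31207) - 11444 = (-61*(-42) + 31207) - 11444 = (2562 + 31207) - 11444 = 33769 - 11444 = 22325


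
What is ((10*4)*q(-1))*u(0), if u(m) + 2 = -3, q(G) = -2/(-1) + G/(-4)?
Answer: -450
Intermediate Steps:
q(G) = 2 - G/4 (q(G) = -2*(-1) + G*(-¼) = 2 - G/4)
u(m) = -5 (u(m) = -2 - 3 = -5)
((10*4)*q(-1))*u(0) = ((10*4)*(2 - ¼*(-1)))*(-5) = (40*(2 + ¼))*(-5) = (40*(9/4))*(-5) = 90*(-5) = -450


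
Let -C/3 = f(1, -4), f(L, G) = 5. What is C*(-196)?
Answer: 2940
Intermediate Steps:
C = -15 (C = -3*5 = -15)
C*(-196) = -15*(-196) = 2940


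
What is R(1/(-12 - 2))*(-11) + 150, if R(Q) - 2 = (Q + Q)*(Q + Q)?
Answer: 6261/49 ≈ 127.78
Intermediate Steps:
R(Q) = 2 + 4*Q² (R(Q) = 2 + (Q + Q)*(Q + Q) = 2 + (2*Q)*(2*Q) = 2 + 4*Q²)
R(1/(-12 - 2))*(-11) + 150 = (2 + 4*(1/(-12 - 2))²)*(-11) + 150 = (2 + 4*(1/(-14))²)*(-11) + 150 = (2 + 4*(-1/14)²)*(-11) + 150 = (2 + 4*(1/196))*(-11) + 150 = (2 + 1/49)*(-11) + 150 = (99/49)*(-11) + 150 = -1089/49 + 150 = 6261/49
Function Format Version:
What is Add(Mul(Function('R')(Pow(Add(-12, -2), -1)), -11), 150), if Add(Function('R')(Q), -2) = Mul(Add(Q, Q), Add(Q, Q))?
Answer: Rational(6261, 49) ≈ 127.78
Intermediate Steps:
Function('R')(Q) = Add(2, Mul(4, Pow(Q, 2))) (Function('R')(Q) = Add(2, Mul(Add(Q, Q), Add(Q, Q))) = Add(2, Mul(Mul(2, Q), Mul(2, Q))) = Add(2, Mul(4, Pow(Q, 2))))
Add(Mul(Function('R')(Pow(Add(-12, -2), -1)), -11), 150) = Add(Mul(Add(2, Mul(4, Pow(Pow(Add(-12, -2), -1), 2))), -11), 150) = Add(Mul(Add(2, Mul(4, Pow(Pow(-14, -1), 2))), -11), 150) = Add(Mul(Add(2, Mul(4, Pow(Rational(-1, 14), 2))), -11), 150) = Add(Mul(Add(2, Mul(4, Rational(1, 196))), -11), 150) = Add(Mul(Add(2, Rational(1, 49)), -11), 150) = Add(Mul(Rational(99, 49), -11), 150) = Add(Rational(-1089, 49), 150) = Rational(6261, 49)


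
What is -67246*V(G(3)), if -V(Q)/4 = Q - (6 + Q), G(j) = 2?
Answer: -1613904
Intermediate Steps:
V(Q) = 24 (V(Q) = -4*(Q - (6 + Q)) = -4*(Q + (-6 - Q)) = -4*(-6) = 24)
-67246*V(G(3)) = -67246*24 = -1613904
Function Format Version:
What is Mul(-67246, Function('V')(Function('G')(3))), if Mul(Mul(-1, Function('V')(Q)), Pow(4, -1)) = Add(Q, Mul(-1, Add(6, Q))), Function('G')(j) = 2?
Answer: -1613904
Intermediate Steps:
Function('V')(Q) = 24 (Function('V')(Q) = Mul(-4, Add(Q, Mul(-1, Add(6, Q)))) = Mul(-4, Add(Q, Add(-6, Mul(-1, Q)))) = Mul(-4, -6) = 24)
Mul(-67246, Function('V')(Function('G')(3))) = Mul(-67246, 24) = -1613904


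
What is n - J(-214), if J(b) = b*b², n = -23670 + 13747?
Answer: 9790421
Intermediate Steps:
n = -9923
J(b) = b³
n - J(-214) = -9923 - 1*(-214)³ = -9923 - 1*(-9800344) = -9923 + 9800344 = 9790421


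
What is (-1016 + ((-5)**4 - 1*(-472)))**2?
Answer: 6561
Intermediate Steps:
(-1016 + ((-5)**4 - 1*(-472)))**2 = (-1016 + (625 + 472))**2 = (-1016 + 1097)**2 = 81**2 = 6561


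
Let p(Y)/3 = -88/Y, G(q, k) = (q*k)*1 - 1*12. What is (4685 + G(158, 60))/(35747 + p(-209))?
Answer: 268907/679217 ≈ 0.39591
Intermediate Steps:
G(q, k) = -12 + k*q (G(q, k) = (k*q)*1 - 12 = k*q - 12 = -12 + k*q)
p(Y) = -264/Y (p(Y) = 3*(-88/Y) = -264/Y)
(4685 + G(158, 60))/(35747 + p(-209)) = (4685 + (-12 + 60*158))/(35747 - 264/(-209)) = (4685 + (-12 + 9480))/(35747 - 264*(-1/209)) = (4685 + 9468)/(35747 + 24/19) = 14153/(679217/19) = 14153*(19/679217) = 268907/679217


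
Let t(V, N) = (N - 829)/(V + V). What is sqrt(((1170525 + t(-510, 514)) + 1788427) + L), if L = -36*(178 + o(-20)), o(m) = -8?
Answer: sqrt(3413474149)/34 ≈ 1718.4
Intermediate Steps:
t(V, N) = (-829 + N)/(2*V) (t(V, N) = (-829 + N)/((2*V)) = (-829 + N)*(1/(2*V)) = (-829 + N)/(2*V))
L = -6120 (L = -36*(178 - 8) = -36*170 = -6120)
sqrt(((1170525 + t(-510, 514)) + 1788427) + L) = sqrt(((1170525 + (1/2)*(-829 + 514)/(-510)) + 1788427) - 6120) = sqrt(((1170525 + (1/2)*(-1/510)*(-315)) + 1788427) - 6120) = sqrt(((1170525 + 21/68) + 1788427) - 6120) = sqrt((79595721/68 + 1788427) - 6120) = sqrt(201208757/68 - 6120) = sqrt(200792597/68) = sqrt(3413474149)/34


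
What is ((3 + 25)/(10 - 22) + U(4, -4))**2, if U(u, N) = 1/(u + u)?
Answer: 2809/576 ≈ 4.8767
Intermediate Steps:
U(u, N) = 1/(2*u)
((3 + 25)/(10 - 22) + U(4, -4))**2 = ((3 + 25)/(10 - 22) + (1/2)/4)**2 = (28/(-12) + (1/2)*(1/4))**2 = (28*(-1/12) + 1/8)**2 = (-7/3 + 1/8)**2 = (-53/24)**2 = 2809/576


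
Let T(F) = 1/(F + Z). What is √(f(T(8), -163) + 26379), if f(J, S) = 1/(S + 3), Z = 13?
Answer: √42206390/40 ≈ 162.42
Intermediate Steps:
T(F) = 1/(13 + F) (T(F) = 1/(F + 13) = 1/(13 + F))
f(J, S) = 1/(3 + S)
√(f(T(8), -163) + 26379) = √(1/(3 - 163) + 26379) = √(1/(-160) + 26379) = √(-1/160 + 26379) = √(4220639/160) = √42206390/40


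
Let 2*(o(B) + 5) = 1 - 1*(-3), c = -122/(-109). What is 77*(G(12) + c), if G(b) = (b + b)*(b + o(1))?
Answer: 1822282/109 ≈ 16718.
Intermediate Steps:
c = 122/109 (c = -122*(-1/109) = 122/109 ≈ 1.1193)
o(B) = -3 (o(B) = -5 + (1 - 1*(-3))/2 = -5 + (1 + 3)/2 = -5 + (½)*4 = -5 + 2 = -3)
G(b) = 2*b*(-3 + b) (G(b) = (b + b)*(b - 3) = (2*b)*(-3 + b) = 2*b*(-3 + b))
77*(G(12) + c) = 77*(2*12*(-3 + 12) + 122/109) = 77*(2*12*9 + 122/109) = 77*(216 + 122/109) = 77*(23666/109) = 1822282/109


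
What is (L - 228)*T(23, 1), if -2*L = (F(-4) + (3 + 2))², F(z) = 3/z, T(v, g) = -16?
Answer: 7585/2 ≈ 3792.5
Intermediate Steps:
L = -289/32 (L = -(3/(-4) + (3 + 2))²/2 = -(3*(-¼) + 5)²/2 = -(-¾ + 5)²/2 = -(17/4)²/2 = -½*289/16 = -289/32 ≈ -9.0313)
(L - 228)*T(23, 1) = (-289/32 - 228)*(-16) = -7585/32*(-16) = 7585/2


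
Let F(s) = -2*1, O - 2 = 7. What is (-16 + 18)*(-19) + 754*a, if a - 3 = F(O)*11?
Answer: -14364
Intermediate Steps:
O = 9 (O = 2 + 7 = 9)
F(s) = -2
a = -19 (a = 3 - 2*11 = 3 - 22 = -19)
(-16 + 18)*(-19) + 754*a = (-16 + 18)*(-19) + 754*(-19) = 2*(-19) - 14326 = -38 - 14326 = -14364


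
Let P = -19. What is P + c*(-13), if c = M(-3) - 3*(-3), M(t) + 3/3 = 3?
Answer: -162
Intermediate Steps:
M(t) = 2 (M(t) = -1 + 3 = 2)
c = 11 (c = 2 - 3*(-3) = 2 + 9 = 11)
P + c*(-13) = -19 + 11*(-13) = -19 - 143 = -162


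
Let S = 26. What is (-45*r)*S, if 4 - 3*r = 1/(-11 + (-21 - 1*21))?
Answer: -83070/53 ≈ -1567.4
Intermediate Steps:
r = 71/53 (r = 4/3 - 1/(3*(-11 + (-21 - 1*21))) = 4/3 - 1/(3*(-11 + (-21 - 21))) = 4/3 - 1/(3*(-11 - 42)) = 4/3 - 1/3/(-53) = 4/3 - 1/3*(-1/53) = 4/3 + 1/159 = 71/53 ≈ 1.3396)
(-45*r)*S = -45*71/53*26 = -3195/53*26 = -83070/53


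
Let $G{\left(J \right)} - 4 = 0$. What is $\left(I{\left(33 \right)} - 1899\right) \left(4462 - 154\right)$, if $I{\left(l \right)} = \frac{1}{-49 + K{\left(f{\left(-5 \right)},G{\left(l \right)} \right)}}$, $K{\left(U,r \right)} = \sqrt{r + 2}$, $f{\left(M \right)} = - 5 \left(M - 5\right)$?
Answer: $- \frac{19593447432}{2395} - \frac{4308 \sqrt{6}}{2395} \approx -8.181 \cdot 10^{6}$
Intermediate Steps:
$f{\left(M \right)} = 25 - 5 M$ ($f{\left(M \right)} = - 5 \left(-5 + M\right) = 25 - 5 M$)
$G{\left(J \right)} = 4$ ($G{\left(J \right)} = 4 + 0 = 4$)
$K{\left(U,r \right)} = \sqrt{2 + r}$
$I{\left(l \right)} = \frac{1}{-49 + \sqrt{6}}$ ($I{\left(l \right)} = \frac{1}{-49 + \sqrt{2 + 4}} = \frac{1}{-49 + \sqrt{6}}$)
$\left(I{\left(33 \right)} - 1899\right) \left(4462 - 154\right) = \left(\left(- \frac{49}{2395} - \frac{\sqrt{6}}{2395}\right) - 1899\right) \left(4462 - 154\right) = \left(- \frac{4548154}{2395} - \frac{\sqrt{6}}{2395}\right) 4308 = - \frac{19593447432}{2395} - \frac{4308 \sqrt{6}}{2395}$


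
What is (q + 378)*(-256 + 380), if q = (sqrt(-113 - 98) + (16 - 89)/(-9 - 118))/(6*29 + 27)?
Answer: 1196510596/25527 + 124*I*sqrt(211)/201 ≈ 46872.0 + 8.9612*I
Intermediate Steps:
q = 73/25527 + I*sqrt(211)/201 (q = (sqrt(-211) - 73/(-127))/(174 + 27) = (I*sqrt(211) - 73*(-1/127))/201 = (I*sqrt(211) + 73/127)*(1/201) = (73/127 + I*sqrt(211))*(1/201) = 73/25527 + I*sqrt(211)/201 ≈ 0.0028597 + 0.072268*I)
(q + 378)*(-256 + 380) = ((73/25527 + I*sqrt(211)/201) + 378)*(-256 + 380) = (9649279/25527 + I*sqrt(211)/201)*124 = 1196510596/25527 + 124*I*sqrt(211)/201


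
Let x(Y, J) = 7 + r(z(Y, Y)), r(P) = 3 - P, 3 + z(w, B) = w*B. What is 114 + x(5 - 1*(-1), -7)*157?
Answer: -3497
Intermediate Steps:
z(w, B) = -3 + B*w (z(w, B) = -3 + w*B = -3 + B*w)
x(Y, J) = 13 - Y**2 (x(Y, J) = 7 + (3 - (-3 + Y*Y)) = 7 + (3 - (-3 + Y**2)) = 7 + (3 + (3 - Y**2)) = 7 + (6 - Y**2) = 13 - Y**2)
114 + x(5 - 1*(-1), -7)*157 = 114 + (13 - (5 - 1*(-1))**2)*157 = 114 + (13 - (5 + 1)**2)*157 = 114 + (13 - 1*6**2)*157 = 114 + (13 - 1*36)*157 = 114 + (13 - 36)*157 = 114 - 23*157 = 114 - 3611 = -3497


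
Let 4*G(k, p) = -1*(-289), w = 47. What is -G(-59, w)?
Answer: -289/4 ≈ -72.250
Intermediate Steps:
G(k, p) = 289/4 (G(k, p) = (-1*(-289))/4 = (¼)*289 = 289/4)
-G(-59, w) = -1*289/4 = -289/4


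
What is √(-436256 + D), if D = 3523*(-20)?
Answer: 2*I*√126679 ≈ 711.84*I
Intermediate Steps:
D = -70460
√(-436256 + D) = √(-436256 - 70460) = √(-506716) = 2*I*√126679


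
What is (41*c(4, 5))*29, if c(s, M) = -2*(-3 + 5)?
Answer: -4756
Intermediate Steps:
c(s, M) = -4 (c(s, M) = -2*2 = -4)
(41*c(4, 5))*29 = (41*(-4))*29 = -164*29 = -4756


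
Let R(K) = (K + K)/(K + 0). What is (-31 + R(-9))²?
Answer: 841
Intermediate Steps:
R(K) = 2 (R(K) = (2*K)/K = 2)
(-31 + R(-9))² = (-31 + 2)² = (-29)² = 841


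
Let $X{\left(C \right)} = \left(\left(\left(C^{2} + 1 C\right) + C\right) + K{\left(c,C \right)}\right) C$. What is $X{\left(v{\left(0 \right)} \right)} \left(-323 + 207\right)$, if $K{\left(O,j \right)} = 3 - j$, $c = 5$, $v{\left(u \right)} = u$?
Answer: $0$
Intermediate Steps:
$X{\left(C \right)} = C \left(3 + C + C^{2}\right)$ ($X{\left(C \right)} = \left(\left(\left(C^{2} + 1 C\right) + C\right) - \left(-3 + C\right)\right) C = \left(\left(\left(C^{2} + C\right) + C\right) - \left(-3 + C\right)\right) C = \left(\left(\left(C + C^{2}\right) + C\right) - \left(-3 + C\right)\right) C = \left(\left(C^{2} + 2 C\right) - \left(-3 + C\right)\right) C = \left(3 + C + C^{2}\right) C = C \left(3 + C + C^{2}\right)$)
$X{\left(v{\left(0 \right)} \right)} \left(-323 + 207\right) = 0 \left(3 + 0 + 0^{2}\right) \left(-323 + 207\right) = 0 \left(3 + 0 + 0\right) \left(-116\right) = 0 \cdot 3 \left(-116\right) = 0 \left(-116\right) = 0$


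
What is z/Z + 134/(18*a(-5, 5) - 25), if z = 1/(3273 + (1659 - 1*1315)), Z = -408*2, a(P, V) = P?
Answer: -395497363/339419280 ≈ -1.1652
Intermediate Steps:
Z = -816
z = 1/3617 (z = 1/(3273 + (1659 - 1315)) = 1/(3273 + 344) = 1/3617 ≈ 0.00027647)
z/Z + 134/(18*a(-5, 5) - 25) = (1/3617)/(-816) + 134/(18*(-5) - 25) = (1/3617)*(-1/816) + 134/(-90 - 25) = -1/2951472 + 134/(-115) = -1/2951472 + 134*(-1/115) = -1/2951472 - 134/115 = -395497363/339419280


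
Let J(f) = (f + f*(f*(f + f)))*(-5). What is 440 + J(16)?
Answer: -40600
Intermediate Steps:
J(f) = -10*f³ - 5*f (J(f) = (f + f*(f*(2*f)))*(-5) = (f + f*(2*f²))*(-5) = (f + 2*f³)*(-5) = -10*f³ - 5*f)
440 + J(16) = 440 + (-10*16³ - 5*16) = 440 + (-10*4096 - 80) = 440 + (-40960 - 80) = 440 - 41040 = -40600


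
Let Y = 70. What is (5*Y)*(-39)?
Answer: -13650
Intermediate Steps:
(5*Y)*(-39) = (5*70)*(-39) = 350*(-39) = -13650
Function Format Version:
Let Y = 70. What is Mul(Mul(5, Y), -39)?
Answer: -13650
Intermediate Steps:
Mul(Mul(5, Y), -39) = Mul(Mul(5, 70), -39) = Mul(350, -39) = -13650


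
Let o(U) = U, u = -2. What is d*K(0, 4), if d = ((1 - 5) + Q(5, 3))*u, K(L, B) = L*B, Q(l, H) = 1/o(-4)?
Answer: 0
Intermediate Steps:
Q(l, H) = -¼ (Q(l, H) = 1/(-4) = -¼)
K(L, B) = B*L
d = 17/2 (d = ((1 - 5) - ¼)*(-2) = (-4 - ¼)*(-2) = -17/4*(-2) = 17/2 ≈ 8.5000)
d*K(0, 4) = 17*(4*0)/2 = (17/2)*0 = 0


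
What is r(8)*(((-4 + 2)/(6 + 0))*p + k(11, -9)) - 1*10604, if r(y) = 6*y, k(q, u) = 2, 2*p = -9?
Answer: -10436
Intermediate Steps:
p = -9/2 (p = (½)*(-9) = -9/2 ≈ -4.5000)
r(8)*(((-4 + 2)/(6 + 0))*p + k(11, -9)) - 1*10604 = (6*8)*(((-4 + 2)/(6 + 0))*(-9/2) + 2) - 1*10604 = 48*(-2/6*(-9/2) + 2) - 10604 = 48*(-2*⅙*(-9/2) + 2) - 10604 = 48*(-⅓*(-9/2) + 2) - 10604 = 48*(3/2 + 2) - 10604 = 48*(7/2) - 10604 = 168 - 10604 = -10436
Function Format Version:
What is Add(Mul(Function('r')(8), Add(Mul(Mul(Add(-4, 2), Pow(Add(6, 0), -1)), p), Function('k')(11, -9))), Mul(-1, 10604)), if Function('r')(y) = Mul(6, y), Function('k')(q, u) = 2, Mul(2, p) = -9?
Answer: -10436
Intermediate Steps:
p = Rational(-9, 2) (p = Mul(Rational(1, 2), -9) = Rational(-9, 2) ≈ -4.5000)
Add(Mul(Function('r')(8), Add(Mul(Mul(Add(-4, 2), Pow(Add(6, 0), -1)), p), Function('k')(11, -9))), Mul(-1, 10604)) = Add(Mul(Mul(6, 8), Add(Mul(Mul(Add(-4, 2), Pow(Add(6, 0), -1)), Rational(-9, 2)), 2)), Mul(-1, 10604)) = Add(Mul(48, Add(Mul(Mul(-2, Pow(6, -1)), Rational(-9, 2)), 2)), -10604) = Add(Mul(48, Add(Mul(Mul(-2, Rational(1, 6)), Rational(-9, 2)), 2)), -10604) = Add(Mul(48, Add(Mul(Rational(-1, 3), Rational(-9, 2)), 2)), -10604) = Add(Mul(48, Add(Rational(3, 2), 2)), -10604) = Add(Mul(48, Rational(7, 2)), -10604) = Add(168, -10604) = -10436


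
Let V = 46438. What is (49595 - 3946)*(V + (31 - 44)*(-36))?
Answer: 2141211994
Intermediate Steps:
(49595 - 3946)*(V + (31 - 44)*(-36)) = (49595 - 3946)*(46438 + (31 - 44)*(-36)) = 45649*(46438 - 13*(-36)) = 45649*(46438 + 468) = 45649*46906 = 2141211994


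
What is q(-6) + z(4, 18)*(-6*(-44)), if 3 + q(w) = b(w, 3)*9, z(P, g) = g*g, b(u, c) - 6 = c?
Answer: 85614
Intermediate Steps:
b(u, c) = 6 + c
z(P, g) = g²
q(w) = 78 (q(w) = -3 + (6 + 3)*9 = -3 + 9*9 = -3 + 81 = 78)
q(-6) + z(4, 18)*(-6*(-44)) = 78 + 18²*(-6*(-44)) = 78 + 324*264 = 78 + 85536 = 85614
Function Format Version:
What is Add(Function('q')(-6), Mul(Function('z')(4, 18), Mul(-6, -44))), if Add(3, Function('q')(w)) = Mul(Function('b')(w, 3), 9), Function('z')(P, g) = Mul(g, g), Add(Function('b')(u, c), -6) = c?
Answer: 85614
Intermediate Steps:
Function('b')(u, c) = Add(6, c)
Function('z')(P, g) = Pow(g, 2)
Function('q')(w) = 78 (Function('q')(w) = Add(-3, Mul(Add(6, 3), 9)) = Add(-3, Mul(9, 9)) = Add(-3, 81) = 78)
Add(Function('q')(-6), Mul(Function('z')(4, 18), Mul(-6, -44))) = Add(78, Mul(Pow(18, 2), Mul(-6, -44))) = Add(78, Mul(324, 264)) = Add(78, 85536) = 85614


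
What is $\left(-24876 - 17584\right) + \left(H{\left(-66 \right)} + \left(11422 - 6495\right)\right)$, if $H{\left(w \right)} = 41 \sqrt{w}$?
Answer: $-37533 + 41 i \sqrt{66} \approx -37533.0 + 333.09 i$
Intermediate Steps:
$\left(-24876 - 17584\right) + \left(H{\left(-66 \right)} + \left(11422 - 6495\right)\right) = \left(-24876 - 17584\right) + \left(41 \sqrt{-66} + \left(11422 - 6495\right)\right) = -42460 + \left(41 i \sqrt{66} + \left(11422 - 6495\right)\right) = -42460 + \left(41 i \sqrt{66} + 4927\right) = -42460 + \left(4927 + 41 i \sqrt{66}\right) = -37533 + 41 i \sqrt{66}$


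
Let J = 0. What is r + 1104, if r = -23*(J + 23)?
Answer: 575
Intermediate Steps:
r = -529 (r = -23*(0 + 23) = -23*23 = -529)
r + 1104 = -529 + 1104 = 575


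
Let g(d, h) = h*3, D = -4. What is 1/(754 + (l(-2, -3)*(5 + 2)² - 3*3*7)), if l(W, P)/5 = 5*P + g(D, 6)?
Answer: 1/1426 ≈ 0.00070126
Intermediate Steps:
g(d, h) = 3*h
l(W, P) = 90 + 25*P (l(W, P) = 5*(5*P + 3*6) = 5*(5*P + 18) = 5*(18 + 5*P) = 90 + 25*P)
1/(754 + (l(-2, -3)*(5 + 2)² - 3*3*7)) = 1/(754 + ((90 + 25*(-3))*(5 + 2)² - 3*3*7)) = 1/(754 + ((90 - 75)*7² - 9*7)) = 1/(754 + (15*49 - 63)) = 1/(754 + (735 - 63)) = 1/(754 + 672) = 1/1426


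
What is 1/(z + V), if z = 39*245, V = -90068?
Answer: -1/80513 ≈ -1.2420e-5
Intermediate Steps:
z = 9555
1/(z + V) = 1/(9555 - 90068) = 1/(-80513) = -1/80513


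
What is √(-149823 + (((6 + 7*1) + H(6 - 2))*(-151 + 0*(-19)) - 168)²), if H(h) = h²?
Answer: √20525386 ≈ 4530.5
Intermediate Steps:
√(-149823 + (((6 + 7*1) + H(6 - 2))*(-151 + 0*(-19)) - 168)²) = √(-149823 + (((6 + 7*1) + (6 - 2)²)*(-151 + 0*(-19)) - 168)²) = √(-149823 + (((6 + 7) + 4²)*(-151 + 0) - 168)²) = √(-149823 + ((13 + 16)*(-151) - 168)²) = √(-149823 + (29*(-151) - 168)²) = √(-149823 + (-4379 - 168)²) = √(-149823 + (-4547)²) = √(-149823 + 20675209) = √20525386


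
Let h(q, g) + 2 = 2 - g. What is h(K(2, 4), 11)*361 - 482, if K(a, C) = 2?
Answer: -4453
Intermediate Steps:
h(q, g) = -g (h(q, g) = -2 + (2 - g) = -g)
h(K(2, 4), 11)*361 - 482 = -1*11*361 - 482 = -11*361 - 482 = -3971 - 482 = -4453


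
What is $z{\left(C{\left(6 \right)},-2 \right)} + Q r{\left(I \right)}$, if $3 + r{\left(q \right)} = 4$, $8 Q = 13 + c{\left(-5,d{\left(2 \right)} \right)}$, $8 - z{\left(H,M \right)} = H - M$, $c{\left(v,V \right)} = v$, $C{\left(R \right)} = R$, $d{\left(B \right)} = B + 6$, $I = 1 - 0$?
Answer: $1$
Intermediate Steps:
$I = 1$ ($I = 1 + 0 = 1$)
$d{\left(B \right)} = 6 + B$
$z{\left(H,M \right)} = 8 + M - H$ ($z{\left(H,M \right)} = 8 - \left(H - M\right) = 8 + M - H$)
$Q = 1$ ($Q = \frac{13 - 5}{8} = \frac{1}{8} \cdot 8 = 1$)
$r{\left(q \right)} = 1$ ($r{\left(q \right)} = -3 + 4 = 1$)
$z{\left(C{\left(6 \right)},-2 \right)} + Q r{\left(I \right)} = \left(8 - 2 - 6\right) + 1 \cdot 1 = \left(8 - 2 - 6\right) + 1 = 0 + 1 = 1$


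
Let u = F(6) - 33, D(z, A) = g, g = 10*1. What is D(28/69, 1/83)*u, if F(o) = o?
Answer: -270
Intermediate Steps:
g = 10
D(z, A) = 10
u = -27 (u = 6 - 33 = -27)
D(28/69, 1/83)*u = 10*(-27) = -270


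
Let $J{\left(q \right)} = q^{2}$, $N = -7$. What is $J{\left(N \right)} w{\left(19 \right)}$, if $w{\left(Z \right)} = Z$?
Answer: $931$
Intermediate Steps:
$J{\left(N \right)} w{\left(19 \right)} = \left(-7\right)^{2} \cdot 19 = 49 \cdot 19 = 931$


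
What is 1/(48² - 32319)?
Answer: -1/30015 ≈ -3.3317e-5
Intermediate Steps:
1/(48² - 32319) = 1/(2304 - 32319) = 1/(-30015) = -1/30015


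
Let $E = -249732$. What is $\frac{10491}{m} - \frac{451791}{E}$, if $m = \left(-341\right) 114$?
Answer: $\frac{276721943}{179779292} \approx 1.5392$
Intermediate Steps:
$m = -38874$
$\frac{10491}{m} - \frac{451791}{E} = \frac{10491}{-38874} - \frac{451791}{-249732} = 10491 \left(- \frac{1}{38874}\right) - - \frac{50199}{27748} = - \frac{3497}{12958} + \frac{50199}{27748} = \frac{276721943}{179779292}$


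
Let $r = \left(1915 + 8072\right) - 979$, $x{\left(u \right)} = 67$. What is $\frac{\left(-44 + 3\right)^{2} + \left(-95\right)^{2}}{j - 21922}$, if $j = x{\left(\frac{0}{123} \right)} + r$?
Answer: $- \frac{10706}{12847} \approx -0.83335$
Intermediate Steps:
$r = 9008$ ($r = 9987 - 979 = 9008$)
$j = 9075$ ($j = 67 + 9008 = 9075$)
$\frac{\left(-44 + 3\right)^{2} + \left(-95\right)^{2}}{j - 21922} = \frac{\left(-44 + 3\right)^{2} + \left(-95\right)^{2}}{9075 - 21922} = \frac{\left(-41\right)^{2} + 9025}{-12847} = \left(1681 + 9025\right) \left(- \frac{1}{12847}\right) = 10706 \left(- \frac{1}{12847}\right) = - \frac{10706}{12847}$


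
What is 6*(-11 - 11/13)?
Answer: -924/13 ≈ -71.077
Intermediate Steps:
6*(-11 - 11/13) = 6*(-154/13) = -924/13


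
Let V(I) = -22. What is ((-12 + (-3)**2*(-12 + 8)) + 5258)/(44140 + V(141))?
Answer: 2605/22059 ≈ 0.11809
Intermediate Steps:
((-12 + (-3)**2*(-12 + 8)) + 5258)/(44140 + V(141)) = ((-12 + (-3)**2*(-12 + 8)) + 5258)/(44140 - 22) = ((-12 + 9*(-4)) + 5258)/44118 = ((-12 - 36) + 5258)*(1/44118) = (-48 + 5258)*(1/44118) = 5210*(1/44118) = 2605/22059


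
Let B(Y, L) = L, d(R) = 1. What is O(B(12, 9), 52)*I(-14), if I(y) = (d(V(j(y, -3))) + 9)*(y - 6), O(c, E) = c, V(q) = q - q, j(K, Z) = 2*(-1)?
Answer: -1800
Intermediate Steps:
j(K, Z) = -2
V(q) = 0
I(y) = -60 + 10*y (I(y) = (1 + 9)*(y - 6) = 10*(-6 + y) = -60 + 10*y)
O(B(12, 9), 52)*I(-14) = 9*(-60 + 10*(-14)) = 9*(-60 - 140) = 9*(-200) = -1800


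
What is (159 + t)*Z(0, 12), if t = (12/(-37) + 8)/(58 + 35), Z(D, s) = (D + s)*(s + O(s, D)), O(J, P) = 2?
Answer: 30654568/1147 ≈ 26726.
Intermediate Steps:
Z(D, s) = (2 + s)*(D + s) (Z(D, s) = (D + s)*(s + 2) = (D + s)*(2 + s) = (2 + s)*(D + s))
t = 284/3441 (t = (12*(-1/37) + 8)/93 = (-12/37 + 8)*(1/93) = (284/37)*(1/93) = 284/3441 ≈ 0.082534)
(159 + t)*Z(0, 12) = (159 + 284/3441)*(12² + 2*0 + 2*12 + 0*12) = 547403*(144 + 0 + 24 + 0)/3441 = (547403/3441)*168 = 30654568/1147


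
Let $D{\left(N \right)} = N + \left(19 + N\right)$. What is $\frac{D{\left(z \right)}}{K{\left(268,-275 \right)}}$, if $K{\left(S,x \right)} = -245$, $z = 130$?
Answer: $- \frac{279}{245} \approx -1.1388$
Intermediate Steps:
$D{\left(N \right)} = 19 + 2 N$
$\frac{D{\left(z \right)}}{K{\left(268,-275 \right)}} = \frac{19 + 2 \cdot 130}{-245} = \left(19 + 260\right) \left(- \frac{1}{245}\right) = 279 \left(- \frac{1}{245}\right) = - \frac{279}{245}$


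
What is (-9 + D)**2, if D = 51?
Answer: 1764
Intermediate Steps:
(-9 + D)**2 = (-9 + 51)**2 = 42**2 = 1764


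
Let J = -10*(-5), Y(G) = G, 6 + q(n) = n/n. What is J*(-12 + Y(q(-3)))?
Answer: -850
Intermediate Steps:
q(n) = -5 (q(n) = -6 + n/n = -6 + 1 = -5)
J = 50
J*(-12 + Y(q(-3))) = 50*(-12 - 5) = 50*(-17) = -850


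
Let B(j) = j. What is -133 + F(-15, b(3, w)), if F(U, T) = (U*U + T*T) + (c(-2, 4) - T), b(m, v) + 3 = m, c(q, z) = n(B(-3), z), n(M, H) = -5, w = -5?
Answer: 87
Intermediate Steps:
c(q, z) = -5
b(m, v) = -3 + m
F(U, T) = -5 + T**2 + U**2 - T (F(U, T) = (U*U + T*T) + (-5 - T) = (U**2 + T**2) + (-5 - T) = (T**2 + U**2) + (-5 - T) = -5 + T**2 + U**2 - T)
-133 + F(-15, b(3, w)) = -133 + (-5 + (-3 + 3)**2 + (-15)**2 - (-3 + 3)) = -133 + (-5 + 0**2 + 225 - 1*0) = -133 + (-5 + 0 + 225 + 0) = -133 + 220 = 87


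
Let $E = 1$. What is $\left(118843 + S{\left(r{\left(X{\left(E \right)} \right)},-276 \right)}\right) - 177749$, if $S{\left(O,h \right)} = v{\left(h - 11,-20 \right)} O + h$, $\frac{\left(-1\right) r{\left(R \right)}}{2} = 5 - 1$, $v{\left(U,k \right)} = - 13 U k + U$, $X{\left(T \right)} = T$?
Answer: $540074$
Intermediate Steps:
$v{\left(U,k \right)} = U - 13 U k$ ($v{\left(U,k \right)} = - 13 U k + U = U - 13 U k$)
$r{\left(R \right)} = -8$ ($r{\left(R \right)} = - 2 \left(5 - 1\right) = \left(-2\right) 4 = -8$)
$S{\left(O,h \right)} = h + O \left(-2871 + 261 h\right)$ ($S{\left(O,h \right)} = \left(h - 11\right) \left(1 - -260\right) O + h = \left(-11 + h\right) \left(1 + 260\right) O + h = \left(-11 + h\right) 261 O + h = \left(-2871 + 261 h\right) O + h = O \left(-2871 + 261 h\right) + h = h + O \left(-2871 + 261 h\right)$)
$\left(118843 + S{\left(r{\left(X{\left(E \right)} \right)},-276 \right)}\right) - 177749 = \left(118843 - \left(276 + 2088 \left(-11 - 276\right)\right)\right) - 177749 = \left(118843 - \left(276 + 2088 \left(-287\right)\right)\right) - 177749 = \left(118843 + \left(-276 + 599256\right)\right) - 177749 = \left(118843 + 598980\right) - 177749 = 717823 - 177749 = 540074$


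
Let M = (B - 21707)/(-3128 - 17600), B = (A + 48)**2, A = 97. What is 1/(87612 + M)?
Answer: 10364/908011109 ≈ 1.1414e-5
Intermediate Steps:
B = 21025 (B = (97 + 48)**2 = 145**2 = 21025)
M = 341/10364 (M = (21025 - 21707)/(-3128 - 17600) = -682/(-20728) = -682*(-1/20728) = 341/10364 ≈ 0.032902)
1/(87612 + M) = 1/(87612 + 341/10364) = 1/(908011109/10364) = 10364/908011109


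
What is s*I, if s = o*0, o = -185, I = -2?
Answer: 0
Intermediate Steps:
s = 0 (s = -185*0 = 0)
s*I = 0*(-2) = 0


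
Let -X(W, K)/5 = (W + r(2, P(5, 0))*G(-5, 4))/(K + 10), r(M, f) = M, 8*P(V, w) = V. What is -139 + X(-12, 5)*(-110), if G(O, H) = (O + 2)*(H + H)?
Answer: -2339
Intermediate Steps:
P(V, w) = V/8
G(O, H) = 2*H*(2 + O) (G(O, H) = (2 + O)*(2*H) = 2*H*(2 + O))
X(W, K) = -5*(-48 + W)/(10 + K) (X(W, K) = -5*(W + 2*(2*4*(2 - 5)))/(K + 10) = -5*(W + 2*(2*4*(-3)))/(10 + K) = -5*(W + 2*(-24))/(10 + K) = -5*(W - 48)/(10 + K) = -5*(-48 + W)/(10 + K))
-139 + X(-12, 5)*(-110) = -139 + (5*(48 - 1*(-12))/(10 + 5))*(-110) = -139 + (5*(48 + 12)/15)*(-110) = -139 + (5*(1/15)*60)*(-110) = -139 + 20*(-110) = -139 - 2200 = -2339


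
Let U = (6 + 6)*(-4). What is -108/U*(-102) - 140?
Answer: -739/2 ≈ -369.50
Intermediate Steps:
U = -48 (U = 12*(-4) = -48)
-108/U*(-102) - 140 = -108/(-48)*(-102) - 140 = -108*(-1/48)*(-102) - 140 = (9/4)*(-102) - 140 = -459/2 - 140 = -739/2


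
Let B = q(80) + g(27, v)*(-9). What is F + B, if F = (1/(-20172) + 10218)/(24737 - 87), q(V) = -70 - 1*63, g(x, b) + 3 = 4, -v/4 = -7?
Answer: -14080386821/99447960 ≈ -141.59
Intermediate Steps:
v = 28 (v = -4*(-7) = 28)
g(x, b) = 1 (g(x, b) = -3 + 4 = 1)
q(V) = -133 (q(V) = -70 - 63 = -133)
F = 41223499/99447960 (F = (-1/20172 + 10218)/24650 = (206117495/20172)*(1/24650) = 41223499/99447960 ≈ 0.41452)
B = -142 (B = -133 + 1*(-9) = -133 - 9 = -142)
F + B = 41223499/99447960 - 142 = -14080386821/99447960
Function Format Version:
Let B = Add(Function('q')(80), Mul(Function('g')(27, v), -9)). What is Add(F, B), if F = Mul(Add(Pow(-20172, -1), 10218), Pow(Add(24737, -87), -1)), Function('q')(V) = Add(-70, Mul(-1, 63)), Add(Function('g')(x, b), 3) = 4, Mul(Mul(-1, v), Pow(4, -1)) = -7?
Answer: Rational(-14080386821, 99447960) ≈ -141.59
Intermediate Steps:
v = 28 (v = Mul(-4, -7) = 28)
Function('g')(x, b) = 1 (Function('g')(x, b) = Add(-3, 4) = 1)
Function('q')(V) = -133 (Function('q')(V) = Add(-70, -63) = -133)
F = Rational(41223499, 99447960) (F = Mul(Add(Rational(-1, 20172), 10218), Pow(24650, -1)) = Mul(Rational(206117495, 20172), Rational(1, 24650)) = Rational(41223499, 99447960) ≈ 0.41452)
B = -142 (B = Add(-133, Mul(1, -9)) = Add(-133, -9) = -142)
Add(F, B) = Add(Rational(41223499, 99447960), -142) = Rational(-14080386821, 99447960)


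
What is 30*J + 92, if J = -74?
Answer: -2128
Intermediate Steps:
30*J + 92 = 30*(-74) + 92 = -2220 + 92 = -2128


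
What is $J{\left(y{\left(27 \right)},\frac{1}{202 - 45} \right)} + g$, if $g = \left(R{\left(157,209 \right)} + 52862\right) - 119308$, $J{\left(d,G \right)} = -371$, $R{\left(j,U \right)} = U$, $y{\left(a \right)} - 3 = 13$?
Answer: $-66608$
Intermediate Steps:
$y{\left(a \right)} = 16$ ($y{\left(a \right)} = 3 + 13 = 16$)
$g = -66237$ ($g = \left(209 + 52862\right) - 119308 = 53071 - 119308 = -66237$)
$J{\left(y{\left(27 \right)},\frac{1}{202 - 45} \right)} + g = -371 - 66237 = -66608$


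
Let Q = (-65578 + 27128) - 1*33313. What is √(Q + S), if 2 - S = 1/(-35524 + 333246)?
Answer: 21*I*√14423536176206/297722 ≈ 267.88*I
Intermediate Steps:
S = 595443/297722 (S = 2 - 1/(-35524 + 333246) = 2 - 1/297722 = 595443/297722 ≈ 2.0000)
Q = -71763 (Q = -38450 - 33313 = -71763)
√(Q + S) = √(-71763 + 595443/297722) = √(-21364828443/297722) = 21*I*√14423536176206/297722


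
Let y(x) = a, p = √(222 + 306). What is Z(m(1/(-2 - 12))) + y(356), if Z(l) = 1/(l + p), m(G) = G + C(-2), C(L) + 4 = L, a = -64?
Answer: -6159642/96263 + 784*√33/96263 ≈ -63.941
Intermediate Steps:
C(L) = -4 + L
p = 4*√33 (p = √528 = 4*√33 ≈ 22.978)
y(x) = -64
m(G) = -6 + G (m(G) = G + (-4 - 2) = G - 6 = -6 + G)
Z(l) = 1/(l + 4*√33)
Z(m(1/(-2 - 12))) + y(356) = 1/((-6 + 1/(-2 - 12)) + 4*√33) - 64 = 1/((-6 + 1/(-14)) + 4*√33) - 64 = 1/((-6 - 1/14) + 4*√33) - 64 = 1/(-85/14 + 4*√33) - 64 = -64 + 1/(-85/14 + 4*√33)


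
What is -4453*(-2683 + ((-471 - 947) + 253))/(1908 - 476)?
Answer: 2141893/179 ≈ 11966.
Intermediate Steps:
-4453*(-2683 + ((-471 - 947) + 253))/(1908 - 476) = -4453/(1432/(-2683 + (-1418 + 253))) = -4453/(1432/(-2683 - 1165)) = -4453/(1432/(-3848)) = -4453/(1432*(-1/3848)) = -4453/(-179/481) = -4453*(-481/179) = 2141893/179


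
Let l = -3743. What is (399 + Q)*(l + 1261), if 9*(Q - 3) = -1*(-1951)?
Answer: -13822258/9 ≈ -1.5358e+6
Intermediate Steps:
Q = 1978/9 (Q = 3 + (-1*(-1951))/9 = 3 + (⅑)*1951 = 3 + 1951/9 = 1978/9 ≈ 219.78)
(399 + Q)*(l + 1261) = (399 + 1978/9)*(-3743 + 1261) = (5569/9)*(-2482) = -13822258/9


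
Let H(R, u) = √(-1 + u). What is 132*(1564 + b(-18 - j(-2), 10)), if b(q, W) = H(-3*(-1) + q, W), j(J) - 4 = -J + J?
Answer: 206844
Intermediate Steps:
j(J) = 4 (j(J) = 4 + (-J + J) = 4 + 0 = 4)
b(q, W) = √(-1 + W)
132*(1564 + b(-18 - j(-2), 10)) = 132*(1564 + √(-1 + 10)) = 132*(1564 + √9) = 132*(1564 + 3) = 132*1567 = 206844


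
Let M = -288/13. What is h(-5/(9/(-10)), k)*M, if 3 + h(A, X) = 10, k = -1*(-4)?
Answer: -2016/13 ≈ -155.08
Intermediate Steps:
k = 4
h(A, X) = 7 (h(A, X) = -3 + 10 = 7)
M = -288/13 (M = -288*1/13 = -288/13 ≈ -22.154)
h(-5/(9/(-10)), k)*M = 7*(-288/13) = -2016/13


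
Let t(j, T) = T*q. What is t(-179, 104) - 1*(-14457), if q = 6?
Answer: 15081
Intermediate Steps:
t(j, T) = 6*T (t(j, T) = T*6 = 6*T)
t(-179, 104) - 1*(-14457) = 6*104 - 1*(-14457) = 624 + 14457 = 15081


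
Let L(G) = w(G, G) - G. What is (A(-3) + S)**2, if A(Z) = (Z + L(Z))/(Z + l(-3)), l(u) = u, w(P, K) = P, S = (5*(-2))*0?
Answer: 1/4 ≈ 0.25000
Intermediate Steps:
S = 0 (S = -10*0 = 0)
L(G) = 0 (L(G) = G - G = 0)
A(Z) = Z/(-3 + Z) (A(Z) = (Z + 0)/(Z - 3) = Z/(-3 + Z))
(A(-3) + S)**2 = (-3/(-3 - 3) + 0)**2 = (-3/(-6) + 0)**2 = (-3*(-1/6) + 0)**2 = (1/2 + 0)**2 = (1/2)**2 = 1/4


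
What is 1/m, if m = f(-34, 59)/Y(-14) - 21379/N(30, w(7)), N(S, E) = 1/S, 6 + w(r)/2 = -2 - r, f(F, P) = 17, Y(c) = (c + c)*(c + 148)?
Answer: -3752/2406420257 ≈ -1.5592e-6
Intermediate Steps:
Y(c) = 2*c*(148 + c) (Y(c) = (2*c)*(148 + c) = 2*c*(148 + c))
w(r) = -16 - 2*r (w(r) = -12 + 2*(-2 - r) = -12 + (-4 - 2*r) = -16 - 2*r)
m = -2406420257/3752 (m = 17/((2*(-14)*(148 - 14))) - 21379/(1/30) = 17/((2*(-14)*134)) - 21379/1/30 = 17/(-3752) - 21379*30 = 17*(-1/3752) - 641370 = -17/3752 - 641370 = -2406420257/3752 ≈ -6.4137e+5)
1/m = 1/(-2406420257/3752) = -3752/2406420257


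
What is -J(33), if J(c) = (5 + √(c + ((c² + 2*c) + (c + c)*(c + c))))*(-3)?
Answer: 15 + 18*√154 ≈ 238.37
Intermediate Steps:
J(c) = -15 - 3*√(3*c + 5*c²) (J(c) = (5 + √(c + ((c² + 2*c) + (2*c)*(2*c))))*(-3) = (5 + √(c + ((c² + 2*c) + 4*c²)))*(-3) = (5 + √(c + (2*c + 5*c²)))*(-3) = (5 + √(3*c + 5*c²))*(-3) = -15 - 3*√(3*c + 5*c²))
-J(33) = -(-15 - 3*√33*√(3 + 5*33)) = -(-15 - 3*√33*√(3 + 165)) = -(-15 - 3*6*√154) = -(-15 - 18*√154) = 15 + 18*√154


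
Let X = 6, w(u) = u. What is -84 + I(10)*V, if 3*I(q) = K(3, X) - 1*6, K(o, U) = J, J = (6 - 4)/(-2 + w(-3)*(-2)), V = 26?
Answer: -395/3 ≈ -131.67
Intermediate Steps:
J = ½ (J = (6 - 4)/(-2 - 3*(-2)) = 2/(-2 + 6) = 2/4 = 2*(¼) = ½ ≈ 0.50000)
K(o, U) = ½
I(q) = -11/6 (I(q) = (½ - 1*6)/3 = (½ - 6)/3 = (⅓)*(-11/2) = -11/6)
-84 + I(10)*V = -84 - 11/6*26 = -84 - 143/3 = -395/3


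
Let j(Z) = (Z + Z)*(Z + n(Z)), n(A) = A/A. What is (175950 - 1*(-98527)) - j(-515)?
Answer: -254943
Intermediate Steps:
n(A) = 1
j(Z) = 2*Z*(1 + Z) (j(Z) = (Z + Z)*(Z + 1) = (2*Z)*(1 + Z) = 2*Z*(1 + Z))
(175950 - 1*(-98527)) - j(-515) = (175950 - 1*(-98527)) - 2*(-515)*(1 - 515) = (175950 + 98527) - 2*(-515)*(-514) = 274477 - 1*529420 = 274477 - 529420 = -254943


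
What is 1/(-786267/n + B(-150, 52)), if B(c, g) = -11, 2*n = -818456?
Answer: -409228/3715241 ≈ -0.11015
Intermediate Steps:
n = -409228 (n = (½)*(-818456) = -409228)
1/(-786267/n + B(-150, 52)) = 1/(-786267/(-409228) - 11) = 1/(-786267*(-1/409228) - 11) = 1/(786267/409228 - 11) = 1/(-3715241/409228) = -409228/3715241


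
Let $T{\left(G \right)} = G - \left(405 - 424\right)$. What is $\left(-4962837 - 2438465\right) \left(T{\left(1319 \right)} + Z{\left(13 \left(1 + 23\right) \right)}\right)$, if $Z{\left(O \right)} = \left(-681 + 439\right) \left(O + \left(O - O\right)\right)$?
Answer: $548924964132$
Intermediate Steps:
$T{\left(G \right)} = 19 + G$ ($T{\left(G \right)} = G - \left(405 - 424\right) = G - -19 = G + 19 = 19 + G$)
$Z{\left(O \right)} = - 242 O$ ($Z{\left(O \right)} = - 242 \left(O + 0\right) = - 242 O$)
$\left(-4962837 - 2438465\right) \left(T{\left(1319 \right)} + Z{\left(13 \left(1 + 23\right) \right)}\right) = \left(-4962837 - 2438465\right) \left(\left(19 + 1319\right) - 242 \cdot 13 \left(1 + 23\right)\right) = \left(-4962837 - 2438465\right) \left(1338 - 242 \cdot 13 \cdot 24\right) = - 7401302 \left(1338 - 75504\right) = \left(-7401302\right) \left(-74166\right) = 548924964132$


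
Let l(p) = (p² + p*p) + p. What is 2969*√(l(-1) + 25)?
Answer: 2969*√26 ≈ 15139.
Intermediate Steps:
l(p) = p + 2*p² (l(p) = (p² + p²) + p = 2*p² + p = p + 2*p²)
2969*√(l(-1) + 25) = 2969*√(-(1 + 2*(-1)) + 25) = 2969*√(-(1 - 2) + 25) = 2969*√(-1*(-1) + 25) = 2969*√(1 + 25) = 2969*√26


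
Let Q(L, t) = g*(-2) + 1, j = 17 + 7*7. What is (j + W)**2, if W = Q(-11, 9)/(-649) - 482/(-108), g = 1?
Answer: 6098425311001/1228222116 ≈ 4965.3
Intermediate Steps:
j = 66 (j = 17 + 49 = 66)
Q(L, t) = -1 (Q(L, t) = 1*(-2) + 1 = -2 + 1 = -1)
W = 156463/35046 (W = -1/(-649) - 482/(-108) = -1*(-1/649) - 482*(-1/108) = 1/649 + 241/54 = 156463/35046 ≈ 4.4645)
(j + W)**2 = (66 + 156463/35046)**2 = (2469499/35046)**2 = 6098425311001/1228222116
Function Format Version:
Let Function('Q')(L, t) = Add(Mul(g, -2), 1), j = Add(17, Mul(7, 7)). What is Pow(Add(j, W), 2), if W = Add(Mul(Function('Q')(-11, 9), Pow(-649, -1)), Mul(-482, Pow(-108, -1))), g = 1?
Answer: Rational(6098425311001, 1228222116) ≈ 4965.3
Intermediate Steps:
j = 66 (j = Add(17, 49) = 66)
Function('Q')(L, t) = -1 (Function('Q')(L, t) = Add(Mul(1, -2), 1) = Add(-2, 1) = -1)
W = Rational(156463, 35046) (W = Add(Mul(-1, Pow(-649, -1)), Mul(-482, Pow(-108, -1))) = Add(Mul(-1, Rational(-1, 649)), Mul(-482, Rational(-1, 108))) = Add(Rational(1, 649), Rational(241, 54)) = Rational(156463, 35046) ≈ 4.4645)
Pow(Add(j, W), 2) = Pow(Add(66, Rational(156463, 35046)), 2) = Pow(Rational(2469499, 35046), 2) = Rational(6098425311001, 1228222116)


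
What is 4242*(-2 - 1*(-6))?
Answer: 16968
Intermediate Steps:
4242*(-2 - 1*(-6)) = 4242*(-2 + 6) = 4242*4 = 16968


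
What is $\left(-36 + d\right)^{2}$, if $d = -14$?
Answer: $2500$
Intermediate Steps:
$\left(-36 + d\right)^{2} = \left(-36 - 14\right)^{2} = \left(-50\right)^{2} = 2500$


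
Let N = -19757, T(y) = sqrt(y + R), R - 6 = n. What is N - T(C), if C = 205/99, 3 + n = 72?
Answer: -19757 - sqrt(83930)/33 ≈ -19766.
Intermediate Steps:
n = 69 (n = -3 + 72 = 69)
R = 75 (R = 6 + 69 = 75)
C = 205/99 (C = 205*(1/99) = 205/99 ≈ 2.0707)
T(y) = sqrt(75 + y) (T(y) = sqrt(y + 75) = sqrt(75 + y))
N - T(C) = -19757 - sqrt(75 + 205/99) = -19757 - sqrt(7630/99) = -19757 - sqrt(83930)/33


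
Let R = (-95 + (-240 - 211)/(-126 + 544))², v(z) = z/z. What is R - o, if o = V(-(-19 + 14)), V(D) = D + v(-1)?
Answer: 13321137/1444 ≈ 9225.2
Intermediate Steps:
v(z) = 1
V(D) = 1 + D (V(D) = D + 1 = 1 + D)
R = 13329801/1444 (R = (-95 - 451/418)² = (-95 - 451*1/418)² = (-95 - 41/38)² = (-3651/38)² = 13329801/1444 ≈ 9231.2)
o = 6 (o = 1 - (-19 + 14) = 1 - 1*(-5) = 1 + 5 = 6)
R - o = 13329801/1444 - 1*6 = 13329801/1444 - 6 = 13321137/1444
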